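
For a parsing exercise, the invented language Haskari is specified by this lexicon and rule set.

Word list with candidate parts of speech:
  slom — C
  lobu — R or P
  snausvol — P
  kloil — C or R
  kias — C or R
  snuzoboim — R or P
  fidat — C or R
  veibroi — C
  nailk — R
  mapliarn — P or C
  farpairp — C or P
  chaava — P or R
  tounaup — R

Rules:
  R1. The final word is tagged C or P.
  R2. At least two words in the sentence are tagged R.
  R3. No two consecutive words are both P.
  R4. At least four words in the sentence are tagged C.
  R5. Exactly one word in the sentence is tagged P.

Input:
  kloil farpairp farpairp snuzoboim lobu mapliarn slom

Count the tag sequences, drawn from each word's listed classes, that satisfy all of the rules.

Candidates per position — 1:kloil {C,R}; 2:farpairp {C,P}; 3:farpairp {C,P}; 4:snuzoboim {R,P}; 5:lobu {R,P}; 6:mapliarn {P,C}; 7:slom {C}.
There are 64 candidate sequences in total.
The sequences that satisfy every rule: C C C R R P C; C C P R R C C; C P C R R C C; R C C R P C C; R C C P R C C.
Count = 5.

5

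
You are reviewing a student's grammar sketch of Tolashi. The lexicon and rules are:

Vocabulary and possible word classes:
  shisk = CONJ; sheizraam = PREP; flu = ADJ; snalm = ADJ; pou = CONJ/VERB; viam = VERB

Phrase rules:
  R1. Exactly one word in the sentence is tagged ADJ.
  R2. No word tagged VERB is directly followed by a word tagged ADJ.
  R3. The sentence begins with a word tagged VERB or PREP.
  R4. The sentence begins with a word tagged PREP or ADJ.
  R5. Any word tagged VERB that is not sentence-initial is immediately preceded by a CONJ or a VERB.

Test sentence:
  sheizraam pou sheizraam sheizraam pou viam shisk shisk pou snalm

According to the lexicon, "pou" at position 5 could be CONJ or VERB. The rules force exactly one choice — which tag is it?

Candidates per position — 1:sheizraam {PREP}; 2:pou {CONJ,VERB}; 3:sheizraam {PREP}; 4:sheizraam {PREP}; 5:pou {CONJ,VERB}; 6:viam {VERB}; 7:shisk {CONJ}; 8:shisk {CONJ}; 9:pou {CONJ,VERB}; 10:snalm {ADJ}.
Position 2: VERB is ruled out by rule 5; that leaves CONJ.
Position 5: VERB is ruled out by rule 5; that leaves CONJ.
Position 9: VERB is ruled out by rule 2; that leaves CONJ.
The unique satisfying tagging is: PREP CONJ PREP PREP CONJ VERB CONJ CONJ CONJ ADJ.
Check: rule 1 holds; rule 2 holds; rule 3 holds; rule 4 holds; rule 5 holds.

CONJ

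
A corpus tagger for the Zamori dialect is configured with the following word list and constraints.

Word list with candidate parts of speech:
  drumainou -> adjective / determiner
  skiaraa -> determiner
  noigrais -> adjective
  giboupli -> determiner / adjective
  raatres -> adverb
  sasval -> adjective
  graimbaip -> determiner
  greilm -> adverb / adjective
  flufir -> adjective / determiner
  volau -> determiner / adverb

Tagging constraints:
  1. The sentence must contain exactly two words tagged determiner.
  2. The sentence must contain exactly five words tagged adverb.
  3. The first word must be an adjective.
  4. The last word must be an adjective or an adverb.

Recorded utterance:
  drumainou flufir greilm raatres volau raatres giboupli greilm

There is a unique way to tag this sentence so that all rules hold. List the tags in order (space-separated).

Candidates per position — 1:drumainou {adjective,determiner}; 2:flufir {adjective,determiner}; 3:greilm {adverb,adjective}; 4:raatres {adverb}; 5:volau {determiner,adverb}; 6:raatres {adverb}; 7:giboupli {determiner,adjective}; 8:greilm {adverb,adjective}.
If word 1 were determiner, no tagging could satisfy rule 3; so word 1 is adjective.
If word 3 were adjective, no tagging could satisfy rule 2; so word 3 is adverb.
If word 5 were determiner, no tagging could satisfy rule 2; so word 5 is adverb.
If word 7 were adjective, no tagging could satisfy rule 1; so word 7 is determiner.
If word 8 were adjective, no tagging could satisfy rule 2; so word 8 is adverb.
If word 2 were adjective, no tagging could satisfy rule 1; so word 2 is determiner.
That leaves exactly one tagging: adjective determiner adverb adverb adverb adverb determiner adverb.
Rule-by-rule: rule 1 satisfied; rule 2 satisfied; rule 3 satisfied; rule 4 satisfied.

adjective determiner adverb adverb adverb adverb determiner adverb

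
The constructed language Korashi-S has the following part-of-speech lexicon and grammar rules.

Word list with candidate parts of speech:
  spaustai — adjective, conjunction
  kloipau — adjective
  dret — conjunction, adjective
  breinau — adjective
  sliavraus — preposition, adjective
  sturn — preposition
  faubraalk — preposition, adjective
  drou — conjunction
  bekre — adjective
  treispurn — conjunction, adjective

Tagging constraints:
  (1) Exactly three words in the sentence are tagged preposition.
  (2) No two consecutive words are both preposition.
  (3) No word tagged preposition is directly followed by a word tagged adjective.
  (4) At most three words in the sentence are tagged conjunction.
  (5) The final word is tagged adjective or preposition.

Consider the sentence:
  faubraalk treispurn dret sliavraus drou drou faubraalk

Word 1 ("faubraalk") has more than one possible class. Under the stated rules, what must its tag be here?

preposition

Candidates per position — 1:faubraalk {preposition,adjective}; 2:treispurn {conjunction,adjective}; 3:dret {conjunction,adjective}; 4:sliavraus {preposition,adjective}; 5:drou {conjunction}; 6:drou {conjunction}; 7:faubraalk {preposition,adjective}.
If word 1 were adjective, no tagging could satisfy rule 1; so word 1 is preposition.
If word 2 were adjective, no tagging could satisfy rule 3; so word 2 is conjunction.
If word 3 were conjunction, no tagging could satisfy rule 4; so word 3 is adjective.
If word 4 were adjective, no tagging could satisfy rule 1; so word 4 is preposition.
If word 7 were adjective, no tagging could satisfy rule 1; so word 7 is preposition.
So the tagging must be: preposition conjunction adjective preposition conjunction conjunction preposition.
Rule-by-rule: rule 1 holds; rule 2 holds; rule 3 holds; rule 4 holds; rule 5 holds.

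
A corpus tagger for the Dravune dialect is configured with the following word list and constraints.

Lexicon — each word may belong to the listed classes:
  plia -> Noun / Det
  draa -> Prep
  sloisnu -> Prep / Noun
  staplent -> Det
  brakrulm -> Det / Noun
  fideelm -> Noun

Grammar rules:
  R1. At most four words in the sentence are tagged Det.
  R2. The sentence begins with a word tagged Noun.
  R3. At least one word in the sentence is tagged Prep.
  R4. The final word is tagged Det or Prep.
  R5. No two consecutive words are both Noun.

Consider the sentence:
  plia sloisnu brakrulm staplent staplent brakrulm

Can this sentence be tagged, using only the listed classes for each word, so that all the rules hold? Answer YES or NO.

YES

Candidates per position — 1:plia {Noun,Det}; 2:sloisnu {Prep,Noun}; 3:brakrulm {Det,Noun}; 4:staplent {Det}; 5:staplent {Det}; 6:brakrulm {Det,Noun}.
One satisfying assignment: Noun Prep Noun Det Det Det.
Verifying each rule — rule 1 ok; rule 2 ok; rule 3 ok; rule 4 ok; rule 5 ok.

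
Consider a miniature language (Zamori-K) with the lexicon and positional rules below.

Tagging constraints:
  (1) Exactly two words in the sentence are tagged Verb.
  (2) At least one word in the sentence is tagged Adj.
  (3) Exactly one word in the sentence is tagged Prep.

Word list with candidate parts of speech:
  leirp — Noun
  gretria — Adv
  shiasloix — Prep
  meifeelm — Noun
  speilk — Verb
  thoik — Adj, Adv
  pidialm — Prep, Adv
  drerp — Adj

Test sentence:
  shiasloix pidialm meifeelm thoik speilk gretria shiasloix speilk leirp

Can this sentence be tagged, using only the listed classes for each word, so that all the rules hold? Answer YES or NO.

Candidates per position — 1:shiasloix {Prep}; 2:pidialm {Prep,Adv}; 3:meifeelm {Noun}; 4:thoik {Adj,Adv}; 5:speilk {Verb}; 6:gretria {Adv}; 7:shiasloix {Prep}; 8:speilk {Verb}; 9:leirp {Noun}.
Rule 3 cannot be satisfied by any choice of tags from the lexicon.
So there is no consistent tagging.

NO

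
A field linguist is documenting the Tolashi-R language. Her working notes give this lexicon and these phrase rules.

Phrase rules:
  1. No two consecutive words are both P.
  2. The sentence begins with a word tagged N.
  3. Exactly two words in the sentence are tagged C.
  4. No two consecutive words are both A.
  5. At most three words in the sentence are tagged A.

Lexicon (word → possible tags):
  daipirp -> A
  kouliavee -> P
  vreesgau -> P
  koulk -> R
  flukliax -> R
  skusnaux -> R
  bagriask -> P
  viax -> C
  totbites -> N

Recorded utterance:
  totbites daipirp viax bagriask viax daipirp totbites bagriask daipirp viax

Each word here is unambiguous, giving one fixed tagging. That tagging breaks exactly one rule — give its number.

Fixed tagging: N A C P C A N P A C.
Applying the rules: R1 pass, R2 pass, R3 fail, R4 pass, R5 pass.
Only rule 3 fails.

3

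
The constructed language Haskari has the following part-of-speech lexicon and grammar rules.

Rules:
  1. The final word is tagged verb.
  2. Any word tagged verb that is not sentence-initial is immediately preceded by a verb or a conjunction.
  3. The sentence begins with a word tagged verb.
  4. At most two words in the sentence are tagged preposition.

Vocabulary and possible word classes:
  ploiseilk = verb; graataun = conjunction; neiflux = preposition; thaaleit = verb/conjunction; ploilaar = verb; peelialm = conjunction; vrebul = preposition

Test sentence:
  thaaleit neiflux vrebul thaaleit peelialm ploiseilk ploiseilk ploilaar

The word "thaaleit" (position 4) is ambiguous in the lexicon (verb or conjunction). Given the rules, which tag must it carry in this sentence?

conjunction

Candidates per position — 1:thaaleit {verb,conjunction}; 2:neiflux {preposition}; 3:vrebul {preposition}; 4:thaaleit {verb,conjunction}; 5:peelialm {conjunction}; 6:ploiseilk {verb}; 7:ploiseilk {verb}; 8:ploilaar {verb}.
At position 1, choosing conjunction makes rule 3 impossible to satisfy; hence verb.
At position 4, choosing verb makes rule 2 impossible to satisfy; hence conjunction.
That leaves exactly one tagging: verb preposition preposition conjunction conjunction verb verb verb.
Check: rule 1 ✓; rule 2 ✓; rule 3 ✓; rule 4 ✓.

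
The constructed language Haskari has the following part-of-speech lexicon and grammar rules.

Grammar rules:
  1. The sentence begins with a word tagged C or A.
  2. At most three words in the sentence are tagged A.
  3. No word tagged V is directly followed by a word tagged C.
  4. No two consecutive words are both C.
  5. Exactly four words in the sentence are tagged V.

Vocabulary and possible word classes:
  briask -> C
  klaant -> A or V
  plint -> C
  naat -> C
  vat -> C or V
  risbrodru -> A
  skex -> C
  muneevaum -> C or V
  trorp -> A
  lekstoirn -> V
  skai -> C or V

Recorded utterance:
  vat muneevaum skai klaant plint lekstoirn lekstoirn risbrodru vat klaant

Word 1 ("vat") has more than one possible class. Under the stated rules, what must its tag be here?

C

Candidates per position — 1:vat {C,V}; 2:muneevaum {C,V}; 3:skai {C,V}; 4:klaant {A,V}; 5:plint {C}; 6:lekstoirn {V}; 7:lekstoirn {V}; 8:risbrodru {A}; 9:vat {C,V}; 10:klaant {A,V}.
Position 1: tagging it V would leave rule 1 unsatisfiable, so it must be C.
Position 2: tagging it C would leave rule 4 unsatisfiable, so it must be V.
Position 3: tagging it C would leave rule 3 unsatisfiable, so it must be V.
Position 4: tagging it V would leave rule 3 unsatisfiable, so it must be A.
Position 9: tagging it V would leave rule 5 unsatisfiable, so it must be C.
Position 10: tagging it V would leave rule 5 unsatisfiable, so it must be A.
The only consistent sequence is: C V V A C V V A C A.
Check: rule 1 holds; rule 2 holds; rule 3 holds; rule 4 holds; rule 5 holds.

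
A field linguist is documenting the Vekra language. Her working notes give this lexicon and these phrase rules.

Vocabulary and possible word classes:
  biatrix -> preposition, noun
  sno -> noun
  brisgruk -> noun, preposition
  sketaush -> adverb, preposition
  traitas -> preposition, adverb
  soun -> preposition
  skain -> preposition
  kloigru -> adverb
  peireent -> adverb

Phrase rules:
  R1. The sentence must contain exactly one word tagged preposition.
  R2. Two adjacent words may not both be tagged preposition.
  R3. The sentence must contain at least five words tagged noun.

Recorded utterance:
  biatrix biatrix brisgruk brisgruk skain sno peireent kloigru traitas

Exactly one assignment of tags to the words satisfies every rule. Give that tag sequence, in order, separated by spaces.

Candidates per position — 1:biatrix {preposition,noun}; 2:biatrix {preposition,noun}; 3:brisgruk {noun,preposition}; 4:brisgruk {noun,preposition}; 5:skain {preposition}; 6:sno {noun}; 7:peireent {adverb}; 8:kloigru {adverb}; 9:traitas {preposition,adverb}.
Word 1 cannot be preposition — rule 1 would then fail for every completion. It is noun.
Word 2 cannot be preposition — rule 1 would then fail for every completion. It is noun.
Word 3 cannot be preposition — rule 1 would then fail for every completion. It is noun.
Word 4 cannot be preposition — rule 1 would then fail for every completion. It is noun.
Word 9 cannot be preposition — rule 1 would then fail for every completion. It is adverb.
That leaves exactly one tagging: noun noun noun noun preposition noun adverb adverb adverb.
Rule-by-rule: rule 1 satisfied; rule 2 satisfied; rule 3 satisfied.

noun noun noun noun preposition noun adverb adverb adverb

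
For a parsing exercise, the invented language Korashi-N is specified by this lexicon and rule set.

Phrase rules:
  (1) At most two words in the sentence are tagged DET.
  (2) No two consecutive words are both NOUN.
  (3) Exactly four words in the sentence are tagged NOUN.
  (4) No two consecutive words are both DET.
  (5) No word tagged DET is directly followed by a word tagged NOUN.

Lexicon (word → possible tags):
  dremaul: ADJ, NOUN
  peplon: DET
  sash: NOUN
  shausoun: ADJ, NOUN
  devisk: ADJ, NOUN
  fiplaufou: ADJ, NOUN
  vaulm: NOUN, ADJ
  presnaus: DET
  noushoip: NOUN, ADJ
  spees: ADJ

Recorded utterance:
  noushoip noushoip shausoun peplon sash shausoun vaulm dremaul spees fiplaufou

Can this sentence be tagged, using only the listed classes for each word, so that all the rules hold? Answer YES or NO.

Candidates per position — 1:noushoip {NOUN,ADJ}; 2:noushoip {NOUN,ADJ}; 3:shausoun {ADJ,NOUN}; 4:peplon {DET}; 5:sash {NOUN}; 6:shausoun {ADJ,NOUN}; 7:vaulm {NOUN,ADJ}; 8:dremaul {ADJ,NOUN}; 9:spees {ADJ}; 10:fiplaufou {ADJ,NOUN}.
Rule 5 cannot be satisfied by any choice of tags from the lexicon.
So there is no consistent tagging.

NO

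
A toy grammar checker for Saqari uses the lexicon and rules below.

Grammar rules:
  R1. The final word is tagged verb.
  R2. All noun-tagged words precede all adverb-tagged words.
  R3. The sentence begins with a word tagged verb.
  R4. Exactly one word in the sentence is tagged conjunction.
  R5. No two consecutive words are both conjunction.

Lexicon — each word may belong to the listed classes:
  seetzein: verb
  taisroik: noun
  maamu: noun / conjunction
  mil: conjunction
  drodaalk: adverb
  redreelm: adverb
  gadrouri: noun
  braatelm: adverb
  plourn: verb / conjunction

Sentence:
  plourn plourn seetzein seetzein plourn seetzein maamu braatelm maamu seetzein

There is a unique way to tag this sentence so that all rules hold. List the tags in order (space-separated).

Candidates per position — 1:plourn {verb,conjunction}; 2:plourn {verb,conjunction}; 3:seetzein {verb}; 4:seetzein {verb}; 5:plourn {verb,conjunction}; 6:seetzein {verb}; 7:maamu {noun,conjunction}; 8:braatelm {adverb}; 9:maamu {noun,conjunction}; 10:seetzein {verb}.
At position 1, choosing conjunction makes rule 3 impossible to satisfy; hence verb.
At position 9, choosing noun makes rule 2 impossible to satisfy; hence conjunction.
At position 2, choosing conjunction makes rule 4 impossible to satisfy; hence verb.
At position 5, choosing conjunction makes rule 4 impossible to satisfy; hence verb.
At position 7, choosing conjunction makes rule 4 impossible to satisfy; hence noun.
That leaves exactly one tagging: verb verb verb verb verb verb noun adverb conjunction verb.
Check: rule 1 ✓; rule 2 ✓; rule 3 ✓; rule 4 ✓; rule 5 ✓.

verb verb verb verb verb verb noun adverb conjunction verb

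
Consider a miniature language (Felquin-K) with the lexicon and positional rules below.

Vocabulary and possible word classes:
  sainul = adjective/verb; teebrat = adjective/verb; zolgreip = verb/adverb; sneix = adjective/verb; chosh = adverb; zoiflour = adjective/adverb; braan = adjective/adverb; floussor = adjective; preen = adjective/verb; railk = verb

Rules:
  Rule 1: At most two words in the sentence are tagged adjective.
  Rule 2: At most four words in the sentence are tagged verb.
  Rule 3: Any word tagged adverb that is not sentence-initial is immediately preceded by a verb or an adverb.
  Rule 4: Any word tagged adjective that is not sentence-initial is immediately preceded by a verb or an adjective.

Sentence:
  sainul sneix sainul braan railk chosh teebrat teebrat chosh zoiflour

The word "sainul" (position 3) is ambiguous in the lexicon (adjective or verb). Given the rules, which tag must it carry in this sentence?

verb

Candidates per position — 1:sainul {adjective,verb}; 2:sneix {adjective,verb}; 3:sainul {adjective,verb}; 4:braan {adjective,adverb}; 5:railk {verb}; 6:chosh {adverb}; 7:teebrat {adjective,verb}; 8:teebrat {adjective,verb}; 9:chosh {adverb}; 10:zoiflour {adjective,adverb}.
At position 7, choosing adjective makes rule 4 impossible to satisfy; hence verb.
At position 8, choosing adjective makes rule 3 impossible to satisfy; hence verb.
At position 10, choosing adjective makes rule 4 impossible to satisfy; hence adverb.
Position 3: the remaining choice is settled jointly with positions 1, 2, 4 — only verb at position 3 is part of a tagging that satisfies every rule.
The only consistent sequence is: adjective adjective verb adverb verb adverb verb verb adverb adverb.
Rule-by-rule: rule 1 ✓; rule 2 ✓; rule 3 ✓; rule 4 ✓.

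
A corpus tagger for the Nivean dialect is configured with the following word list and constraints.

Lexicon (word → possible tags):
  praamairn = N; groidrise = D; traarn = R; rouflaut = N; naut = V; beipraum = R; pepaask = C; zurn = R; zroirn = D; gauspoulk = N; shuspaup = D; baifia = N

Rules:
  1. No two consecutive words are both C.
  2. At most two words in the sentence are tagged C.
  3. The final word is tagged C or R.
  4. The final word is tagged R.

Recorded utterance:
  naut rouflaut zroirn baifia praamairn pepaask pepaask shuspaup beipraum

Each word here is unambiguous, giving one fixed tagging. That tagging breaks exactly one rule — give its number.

Fixed tagging: V N D N N C C D R.
Rule check: R1 fail, R2 pass, R3 pass, R4 pass.
Only rule 1 fails.

1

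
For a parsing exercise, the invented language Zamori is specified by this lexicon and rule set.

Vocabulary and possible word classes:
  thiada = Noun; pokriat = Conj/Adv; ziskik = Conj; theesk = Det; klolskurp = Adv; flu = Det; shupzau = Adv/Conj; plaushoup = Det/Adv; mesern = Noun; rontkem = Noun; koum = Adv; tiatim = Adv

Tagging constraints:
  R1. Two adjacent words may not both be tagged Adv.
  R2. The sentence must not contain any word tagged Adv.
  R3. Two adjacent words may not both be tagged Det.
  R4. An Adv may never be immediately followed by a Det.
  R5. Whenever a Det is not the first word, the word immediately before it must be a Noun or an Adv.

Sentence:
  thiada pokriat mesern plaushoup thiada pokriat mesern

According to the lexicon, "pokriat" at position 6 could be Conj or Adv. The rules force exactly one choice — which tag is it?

Candidates per position — 1:thiada {Noun}; 2:pokriat {Conj,Adv}; 3:mesern {Noun}; 4:plaushoup {Det,Adv}; 5:thiada {Noun}; 6:pokriat {Conj,Adv}; 7:mesern {Noun}.
Position 2: tagging it Adv would leave rule 2 unsatisfiable, so it must be Conj.
Position 4: tagging it Adv would leave rule 2 unsatisfiable, so it must be Det.
Position 6: tagging it Adv would leave rule 2 unsatisfiable, so it must be Conj.
That leaves exactly one tagging: Noun Conj Noun Det Noun Conj Noun.
Rule-by-rule: rule 1 ✓; rule 2 ✓; rule 3 ✓; rule 4 ✓; rule 5 ✓.

Conj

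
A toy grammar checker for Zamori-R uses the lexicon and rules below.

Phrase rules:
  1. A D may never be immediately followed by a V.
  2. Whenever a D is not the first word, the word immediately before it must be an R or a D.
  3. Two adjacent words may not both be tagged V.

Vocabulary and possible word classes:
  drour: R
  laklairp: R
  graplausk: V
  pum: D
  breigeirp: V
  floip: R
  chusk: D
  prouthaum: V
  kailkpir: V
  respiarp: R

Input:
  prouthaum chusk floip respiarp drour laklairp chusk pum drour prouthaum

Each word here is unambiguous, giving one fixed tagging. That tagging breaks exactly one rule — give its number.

2

Fixed tagging: V D R R R R D D R V.
Checking each rule: R1 pass, R2 fail, R3 pass.
Only rule 2 fails.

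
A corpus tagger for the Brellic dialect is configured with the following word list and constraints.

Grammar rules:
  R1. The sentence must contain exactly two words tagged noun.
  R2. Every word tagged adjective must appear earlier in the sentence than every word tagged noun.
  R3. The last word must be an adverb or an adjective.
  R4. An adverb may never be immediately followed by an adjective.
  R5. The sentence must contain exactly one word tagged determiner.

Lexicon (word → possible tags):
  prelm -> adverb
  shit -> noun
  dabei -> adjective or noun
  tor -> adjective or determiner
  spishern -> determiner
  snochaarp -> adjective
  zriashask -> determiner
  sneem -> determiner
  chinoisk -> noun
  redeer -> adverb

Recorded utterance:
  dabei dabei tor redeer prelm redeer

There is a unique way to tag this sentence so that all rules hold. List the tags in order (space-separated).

Candidates per position — 1:dabei {adjective,noun}; 2:dabei {adjective,noun}; 3:tor {adjective,determiner}; 4:redeer {adverb}; 5:prelm {adverb}; 6:redeer {adverb}.
Position 1: adjective is ruled out by rule 1; that leaves noun.
Position 2: adjective is ruled out by rule 1; that leaves noun.
Position 3: adjective is ruled out by rule 2; that leaves determiner.
The unique satisfying tagging is: noun noun determiner adverb adverb adverb.
Verifying each rule — rule 1 holds; rule 2 holds; rule 3 holds; rule 4 holds; rule 5 holds.

noun noun determiner adverb adverb adverb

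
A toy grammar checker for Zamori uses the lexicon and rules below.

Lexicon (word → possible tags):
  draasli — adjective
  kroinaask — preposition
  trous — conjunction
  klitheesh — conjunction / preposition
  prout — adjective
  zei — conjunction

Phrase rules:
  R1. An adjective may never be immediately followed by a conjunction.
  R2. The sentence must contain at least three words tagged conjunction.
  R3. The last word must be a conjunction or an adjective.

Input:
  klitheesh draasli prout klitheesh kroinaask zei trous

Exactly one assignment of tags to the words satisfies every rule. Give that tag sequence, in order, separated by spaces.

conjunction adjective adjective preposition preposition conjunction conjunction

Candidates per position — 1:klitheesh {conjunction,preposition}; 2:draasli {adjective}; 3:prout {adjective}; 4:klitheesh {conjunction,preposition}; 5:kroinaask {preposition}; 6:zei {conjunction}; 7:trous {conjunction}.
Position 4: tagging it conjunction would leave rule 1 unsatisfiable, so it must be preposition.
Position 1: tagging it preposition would leave rule 2 unsatisfiable, so it must be conjunction.
That leaves exactly one tagging: conjunction adjective adjective preposition preposition conjunction conjunction.
Checking: rule 1 holds; rule 2 holds; rule 3 holds.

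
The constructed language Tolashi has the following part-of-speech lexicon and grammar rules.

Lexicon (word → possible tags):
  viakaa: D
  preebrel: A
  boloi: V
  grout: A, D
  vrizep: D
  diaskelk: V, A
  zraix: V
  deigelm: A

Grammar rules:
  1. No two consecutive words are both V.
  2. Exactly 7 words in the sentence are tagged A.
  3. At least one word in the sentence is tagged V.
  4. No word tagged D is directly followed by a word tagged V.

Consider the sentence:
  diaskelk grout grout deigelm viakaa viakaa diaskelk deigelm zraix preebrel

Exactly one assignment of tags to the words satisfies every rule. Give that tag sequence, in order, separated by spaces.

A A A A D D A A V A

Candidates per position — 1:diaskelk {V,A}; 2:grout {A,D}; 3:grout {A,D}; 4:deigelm {A}; 5:viakaa {D}; 6:viakaa {D}; 7:diaskelk {V,A}; 8:deigelm {A}; 9:zraix {V}; 10:preebrel {A}.
Position 1: tagging it V would leave rule 2 unsatisfiable, so it must be A.
Position 2: tagging it D would leave rule 2 unsatisfiable, so it must be A.
Position 3: tagging it D would leave rule 2 unsatisfiable, so it must be A.
Position 7: tagging it V would leave rule 2 unsatisfiable, so it must be A.
So the tagging must be: A A A A D D A A V A.
Verifying each rule — rule 1 satisfied; rule 2 satisfied; rule 3 satisfied; rule 4 satisfied.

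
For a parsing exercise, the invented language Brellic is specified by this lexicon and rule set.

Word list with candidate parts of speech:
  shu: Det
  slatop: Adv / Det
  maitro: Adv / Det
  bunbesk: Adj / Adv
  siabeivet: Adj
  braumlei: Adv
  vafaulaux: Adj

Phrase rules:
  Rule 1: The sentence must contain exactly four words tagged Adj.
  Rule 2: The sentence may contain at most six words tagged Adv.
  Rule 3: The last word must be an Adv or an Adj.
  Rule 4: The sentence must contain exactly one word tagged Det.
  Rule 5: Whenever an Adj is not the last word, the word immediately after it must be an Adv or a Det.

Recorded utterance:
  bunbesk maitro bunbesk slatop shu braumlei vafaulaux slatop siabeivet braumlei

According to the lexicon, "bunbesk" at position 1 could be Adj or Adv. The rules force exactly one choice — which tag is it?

Adj

Candidates per position — 1:bunbesk {Adj,Adv}; 2:maitro {Adv,Det}; 3:bunbesk {Adj,Adv}; 4:slatop {Adv,Det}; 5:shu {Det}; 6:braumlei {Adv}; 7:vafaulaux {Adj}; 8:slatop {Adv,Det}; 9:siabeivet {Adj}; 10:braumlei {Adv}.
Word 1 cannot be Adv — rule 1 would then fail for every completion. It is Adj.
Word 2 cannot be Det — rule 4 would then fail for every completion. It is Adv.
Word 3 cannot be Adv — rule 1 would then fail for every completion. It is Adj.
Word 4 cannot be Det — rule 4 would then fail for every completion. It is Adv.
Word 8 cannot be Det — rule 4 would then fail for every completion. It is Adv.
That leaves exactly one tagging: Adj Adv Adj Adv Det Adv Adj Adv Adj Adv.
Check: rule 1 satisfied; rule 2 satisfied; rule 3 satisfied; rule 4 satisfied; rule 5 satisfied.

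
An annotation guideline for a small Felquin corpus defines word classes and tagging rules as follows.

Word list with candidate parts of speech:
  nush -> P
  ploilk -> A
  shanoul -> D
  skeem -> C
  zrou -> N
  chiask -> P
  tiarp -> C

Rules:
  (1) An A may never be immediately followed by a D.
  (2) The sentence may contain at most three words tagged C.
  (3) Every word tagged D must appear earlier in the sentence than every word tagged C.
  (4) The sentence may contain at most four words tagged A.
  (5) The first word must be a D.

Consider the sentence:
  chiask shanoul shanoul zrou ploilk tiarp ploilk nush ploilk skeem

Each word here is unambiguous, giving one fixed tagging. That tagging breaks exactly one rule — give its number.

Fixed tagging: P D D N A C A P A C.
Rule check: R1 ✓, R2 ✓, R3 ✓, R4 ✓, R5 ✗.
Only rule 5 fails.

5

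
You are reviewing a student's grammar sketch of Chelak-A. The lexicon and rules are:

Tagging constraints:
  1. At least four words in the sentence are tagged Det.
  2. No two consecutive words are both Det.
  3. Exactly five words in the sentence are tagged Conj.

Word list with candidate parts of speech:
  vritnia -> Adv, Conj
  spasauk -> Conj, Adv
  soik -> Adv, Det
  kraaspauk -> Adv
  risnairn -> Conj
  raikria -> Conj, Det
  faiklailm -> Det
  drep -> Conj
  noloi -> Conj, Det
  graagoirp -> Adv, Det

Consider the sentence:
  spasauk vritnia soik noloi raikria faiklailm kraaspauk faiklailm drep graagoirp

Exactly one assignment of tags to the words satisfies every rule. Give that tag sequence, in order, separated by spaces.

Candidates per position — 1:spasauk {Conj,Adv}; 2:vritnia {Adv,Conj}; 3:soik {Adv,Det}; 4:noloi {Conj,Det}; 5:raikria {Conj,Det}; 6:faiklailm {Det}; 7:kraaspauk {Adv}; 8:faiklailm {Det}; 9:drep {Conj}; 10:graagoirp {Adv,Det}.
Position 1: Adv is ruled out by rule 3; that leaves Conj.
Position 2: Adv is ruled out by rule 3; that leaves Conj.
Position 4: Det is ruled out by rule 3; that leaves Conj.
Position 5: Det is ruled out by rule 2; that leaves Conj.
Position 10: Adv is ruled out by rule 1; that leaves Det.
Position 3: Adv is ruled out by rule 1; that leaves Det.
The unique satisfying tagging is: Conj Conj Det Conj Conj Det Adv Det Conj Det.
Rule-by-rule: rule 1 ok; rule 2 ok; rule 3 ok.

Conj Conj Det Conj Conj Det Adv Det Conj Det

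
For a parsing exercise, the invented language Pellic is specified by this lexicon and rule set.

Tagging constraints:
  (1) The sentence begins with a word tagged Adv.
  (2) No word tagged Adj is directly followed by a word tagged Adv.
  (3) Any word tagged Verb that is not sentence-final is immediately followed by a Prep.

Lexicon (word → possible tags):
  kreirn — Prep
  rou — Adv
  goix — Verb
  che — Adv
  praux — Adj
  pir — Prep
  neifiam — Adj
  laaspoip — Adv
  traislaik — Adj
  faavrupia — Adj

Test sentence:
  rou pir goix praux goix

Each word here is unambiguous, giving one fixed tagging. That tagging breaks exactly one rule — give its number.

3

Fixed tagging: Adv Prep Verb Adj Verb.
Applying the rules: R1 pass, R2 pass, R3 fail.
Only rule 3 fails.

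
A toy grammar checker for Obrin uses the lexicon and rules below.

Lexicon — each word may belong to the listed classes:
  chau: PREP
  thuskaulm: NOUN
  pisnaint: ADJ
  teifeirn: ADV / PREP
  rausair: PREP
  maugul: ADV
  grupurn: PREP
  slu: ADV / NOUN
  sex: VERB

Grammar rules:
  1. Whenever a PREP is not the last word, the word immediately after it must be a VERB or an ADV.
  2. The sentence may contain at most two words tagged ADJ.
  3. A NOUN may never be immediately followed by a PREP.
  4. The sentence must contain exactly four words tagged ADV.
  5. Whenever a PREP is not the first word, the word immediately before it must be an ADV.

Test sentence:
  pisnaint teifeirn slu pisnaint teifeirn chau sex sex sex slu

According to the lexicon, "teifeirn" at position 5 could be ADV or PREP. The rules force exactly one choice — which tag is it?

ADV

Candidates per position — 1:pisnaint {ADJ}; 2:teifeirn {ADV,PREP}; 3:slu {ADV,NOUN}; 4:pisnaint {ADJ}; 5:teifeirn {ADV,PREP}; 6:chau {PREP}; 7:sex {VERB}; 8:sex {VERB}; 9:sex {VERB}; 10:slu {ADV,NOUN}.
Word 2 cannot be PREP — rule 4 would then fail for every completion. It is ADV.
Word 3 cannot be NOUN — rule 4 would then fail for every completion. It is ADV.
Word 5 cannot be PREP — rule 1 would then fail for every completion. It is ADV.
Word 10 cannot be NOUN — rule 4 would then fail for every completion. It is ADV.
So the tagging must be: ADJ ADV ADV ADJ ADV PREP VERB VERB VERB ADV.
Rule-by-rule: rule 1 ✓; rule 2 ✓; rule 3 ✓; rule 4 ✓; rule 5 ✓.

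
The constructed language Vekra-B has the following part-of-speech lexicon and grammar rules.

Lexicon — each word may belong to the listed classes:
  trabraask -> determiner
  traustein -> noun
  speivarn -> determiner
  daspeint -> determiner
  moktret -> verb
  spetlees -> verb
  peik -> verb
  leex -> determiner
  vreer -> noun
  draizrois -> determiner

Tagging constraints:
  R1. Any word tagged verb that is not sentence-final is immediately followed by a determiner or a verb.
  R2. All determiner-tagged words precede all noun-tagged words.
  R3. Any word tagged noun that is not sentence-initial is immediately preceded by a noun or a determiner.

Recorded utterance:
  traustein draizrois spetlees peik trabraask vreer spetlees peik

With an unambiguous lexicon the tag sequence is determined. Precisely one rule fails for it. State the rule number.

Fixed tagging: noun determiner verb verb determiner noun verb verb.
Rule check: R1 ✓, R2 ✗, R3 ✓.
Only rule 2 fails.

2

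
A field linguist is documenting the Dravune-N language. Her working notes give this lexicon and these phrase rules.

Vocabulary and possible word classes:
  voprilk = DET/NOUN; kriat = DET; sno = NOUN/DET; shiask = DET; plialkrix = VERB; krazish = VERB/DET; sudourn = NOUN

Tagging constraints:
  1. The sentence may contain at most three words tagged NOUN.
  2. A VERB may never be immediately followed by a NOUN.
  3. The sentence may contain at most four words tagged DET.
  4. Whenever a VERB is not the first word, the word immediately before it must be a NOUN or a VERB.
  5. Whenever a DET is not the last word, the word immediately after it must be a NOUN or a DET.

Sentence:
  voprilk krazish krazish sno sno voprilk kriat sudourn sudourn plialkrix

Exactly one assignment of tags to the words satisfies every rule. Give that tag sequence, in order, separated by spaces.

Candidates per position — 1:voprilk {DET,NOUN}; 2:krazish {VERB,DET}; 3:krazish {VERB,DET}; 4:sno {NOUN,DET}; 5:sno {NOUN,DET}; 6:voprilk {DET,NOUN}; 7:kriat {DET}; 8:sudourn {NOUN}; 9:sudourn {NOUN}; 10:plialkrix {VERB}.
The remaining ambiguous positions (1, 2, 3, 4, 5, 6) are resolved jointly — only one combination satisfies every rule.
That leaves exactly one tagging: NOUN VERB VERB DET DET DET DET NOUN NOUN VERB.
Verifying each rule — rule 1 ok; rule 2 ok; rule 3 ok; rule 4 ok; rule 5 ok.

NOUN VERB VERB DET DET DET DET NOUN NOUN VERB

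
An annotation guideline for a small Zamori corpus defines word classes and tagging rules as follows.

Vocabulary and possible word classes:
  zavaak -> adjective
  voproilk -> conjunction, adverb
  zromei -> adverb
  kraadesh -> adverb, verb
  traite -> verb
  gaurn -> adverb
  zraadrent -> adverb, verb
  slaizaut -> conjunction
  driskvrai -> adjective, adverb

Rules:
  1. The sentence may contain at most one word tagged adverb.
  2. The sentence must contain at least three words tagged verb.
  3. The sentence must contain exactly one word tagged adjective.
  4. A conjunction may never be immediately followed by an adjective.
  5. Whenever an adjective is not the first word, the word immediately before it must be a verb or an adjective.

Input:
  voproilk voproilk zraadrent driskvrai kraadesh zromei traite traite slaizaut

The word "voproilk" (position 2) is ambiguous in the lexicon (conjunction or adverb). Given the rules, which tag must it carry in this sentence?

conjunction

Candidates per position — 1:voproilk {conjunction,adverb}; 2:voproilk {conjunction,adverb}; 3:zraadrent {adverb,verb}; 4:driskvrai {adjective,adverb}; 5:kraadesh {adverb,verb}; 6:zromei {adverb}; 7:traite {verb}; 8:traite {verb}; 9:slaizaut {conjunction}.
Position 1: adverb is ruled out by rule 1; that leaves conjunction.
Position 2: adverb is ruled out by rule 1; that leaves conjunction.
Position 3: adverb is ruled out by rule 1; that leaves verb.
Position 4: adverb is ruled out by rule 1; that leaves adjective.
Position 5: adverb is ruled out by rule 1; that leaves verb.
The unique satisfying tagging is: conjunction conjunction verb adjective verb adverb verb verb conjunction.
Checking: rule 1 satisfied; rule 2 satisfied; rule 3 satisfied; rule 4 satisfied; rule 5 satisfied.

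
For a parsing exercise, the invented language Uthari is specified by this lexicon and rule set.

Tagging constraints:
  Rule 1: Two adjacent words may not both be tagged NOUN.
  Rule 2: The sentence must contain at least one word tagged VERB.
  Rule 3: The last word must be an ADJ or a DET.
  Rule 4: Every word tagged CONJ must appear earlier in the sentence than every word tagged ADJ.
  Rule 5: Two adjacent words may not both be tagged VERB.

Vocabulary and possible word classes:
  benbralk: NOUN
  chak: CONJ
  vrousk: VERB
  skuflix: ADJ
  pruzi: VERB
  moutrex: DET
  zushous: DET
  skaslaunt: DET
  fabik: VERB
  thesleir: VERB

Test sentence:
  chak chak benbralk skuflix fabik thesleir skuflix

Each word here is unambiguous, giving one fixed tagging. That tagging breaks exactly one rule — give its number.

Fixed tagging: CONJ CONJ NOUN ADJ VERB VERB ADJ.
Applying the rules: R1 ✓, R2 ✓, R3 ✓, R4 ✓, R5 ✗.
Only rule 5 fails.

5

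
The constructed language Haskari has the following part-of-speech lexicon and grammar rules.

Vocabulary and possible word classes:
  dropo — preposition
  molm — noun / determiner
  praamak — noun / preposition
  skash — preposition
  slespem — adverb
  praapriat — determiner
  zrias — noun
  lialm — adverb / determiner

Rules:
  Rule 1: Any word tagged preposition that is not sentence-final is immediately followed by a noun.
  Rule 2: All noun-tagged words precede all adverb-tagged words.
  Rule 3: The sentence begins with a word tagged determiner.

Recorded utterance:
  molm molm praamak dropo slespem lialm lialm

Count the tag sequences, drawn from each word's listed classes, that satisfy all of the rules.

0

Candidates per position — 1:molm {noun,determiner}; 2:molm {noun,determiner}; 3:praamak {noun,preposition}; 4:dropo {preposition}; 5:slespem {adverb}; 6:lialm {adverb,determiner}; 7:lialm {adverb,determiner}.
There are 32 candidate sequences in total.
Rule 1 cannot be satisfied by any choice of tags from the lexicon.
So there is no consistent tagging.
Count = 0.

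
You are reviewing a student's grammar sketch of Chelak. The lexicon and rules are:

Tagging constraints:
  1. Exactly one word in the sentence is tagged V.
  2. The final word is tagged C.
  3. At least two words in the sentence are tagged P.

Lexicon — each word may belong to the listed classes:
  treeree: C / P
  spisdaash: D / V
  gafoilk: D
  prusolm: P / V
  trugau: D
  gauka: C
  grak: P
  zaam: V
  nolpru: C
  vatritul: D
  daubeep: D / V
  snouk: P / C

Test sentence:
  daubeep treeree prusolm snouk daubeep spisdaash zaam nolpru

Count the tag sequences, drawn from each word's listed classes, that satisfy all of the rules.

3

Candidates per position — 1:daubeep {D,V}; 2:treeree {C,P}; 3:prusolm {P,V}; 4:snouk {P,C}; 5:daubeep {D,V}; 6:spisdaash {D,V}; 7:zaam {V}; 8:nolpru {C}.
There are 64 candidate sequences in total.
The sequences that satisfy every rule: D C P P D D V C; D P P P D D V C; D P P C D D V C.
Count = 3.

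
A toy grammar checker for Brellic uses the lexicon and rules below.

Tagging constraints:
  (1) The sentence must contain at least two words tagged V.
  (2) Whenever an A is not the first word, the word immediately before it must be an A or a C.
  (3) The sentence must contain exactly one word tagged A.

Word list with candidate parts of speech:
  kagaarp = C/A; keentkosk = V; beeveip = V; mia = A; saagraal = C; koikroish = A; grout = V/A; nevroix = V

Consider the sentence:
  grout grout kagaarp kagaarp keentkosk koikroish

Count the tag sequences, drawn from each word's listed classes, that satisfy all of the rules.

Candidates per position — 1:grout {V,A}; 2:grout {V,A}; 3:kagaarp {C,A}; 4:kagaarp {C,A}; 5:keentkosk {V}; 6:koikroish {A}.
There are 16 candidate sequences in total.
Rule 2 cannot be satisfied by any choice of tags from the lexicon.
So there is no consistent tagging.
Count = 0.

0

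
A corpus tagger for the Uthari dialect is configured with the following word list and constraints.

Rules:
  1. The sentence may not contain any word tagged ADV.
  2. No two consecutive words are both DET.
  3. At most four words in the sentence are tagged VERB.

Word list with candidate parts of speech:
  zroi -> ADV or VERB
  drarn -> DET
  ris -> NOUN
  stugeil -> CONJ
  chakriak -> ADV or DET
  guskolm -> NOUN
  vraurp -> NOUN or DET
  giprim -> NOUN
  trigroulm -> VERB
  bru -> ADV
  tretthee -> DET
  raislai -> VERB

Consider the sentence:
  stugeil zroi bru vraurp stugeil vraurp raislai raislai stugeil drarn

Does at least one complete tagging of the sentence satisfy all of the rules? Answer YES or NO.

NO

Candidates per position — 1:stugeil {CONJ}; 2:zroi {ADV,VERB}; 3:bru {ADV}; 4:vraurp {NOUN,DET}; 5:stugeil {CONJ}; 6:vraurp {NOUN,DET}; 7:raislai {VERB}; 8:raislai {VERB}; 9:stugeil {CONJ}; 10:drarn {DET}.
Rule 1 cannot be satisfied by any choice of tags from the lexicon.
So there is no consistent tagging.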